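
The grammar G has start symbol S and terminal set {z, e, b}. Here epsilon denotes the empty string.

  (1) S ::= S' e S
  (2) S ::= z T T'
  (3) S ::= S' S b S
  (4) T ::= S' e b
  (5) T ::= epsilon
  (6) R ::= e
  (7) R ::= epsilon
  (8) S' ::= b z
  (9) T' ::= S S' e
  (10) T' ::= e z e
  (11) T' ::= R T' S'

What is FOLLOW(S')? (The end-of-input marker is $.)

FIRST(R): from R::=e we get {e}; from R::=epsilon we get {epsilon}. So FIRST(R) = {epsilon, e}.
FIRST(S'): from S'::=b z we get {b}. So FIRST(S') = {b}.
FIRST(S): from S::=S' e S we get {b}; from S::=z T T' we get {z}; from S::=S' S b S we get {b}. So FIRST(S) = {b, z}.
FIRST(T): from T::=S' e b we get {b}; from T::=epsilon we get {epsilon}. So FIRST(T) = {epsilon, b}.
FIRST(T'): from T'::=S S' e we get {b, z}; from T'::=e z e we get {e}; from T'::=R T' S' we get {b, e, z}. So FIRST(T') = {b, e, z}.
FOLLOW(S) includes $ since S is the start symbol.
FOLLOW(S): in S::=S' e S, the suffix after S is empty (adds nothing new); in S::=S' S b S (occurrence 1), S is followed by b S with FIRST {b}; in S::=S' S b S (occurrence 2), the suffix after S is empty (adds nothing new); in T'::=S S' e, S is followed by S' e with FIRST {b}. Thus FOLLOW(S) = {$, b}.
FOLLOW(T): in S::=z T T', T is followed by T' with FIRST {b, e, z}. Thus FOLLOW(T) = {b, e, z}.
FOLLOW(R): in T'::=R T' S', R is followed by T' S' with FIRST {b, e, z}. Thus FOLLOW(R) = {b, e, z}.
FOLLOW(T'): in S::=z T T', the suffix after T' is empty, so FOLLOW(T') ⊇ FOLLOW(S) = {$, b}; in T'::=R T' S', T' is followed by S' with FIRST {b}. Thus FOLLOW(T') = {$, b}.
FOLLOW(S'): in S::=S' e S, S' is followed by e S with FIRST {e}; in S::=S' S b S, S' is followed by S b S with FIRST {b, z}; in T::=S' e b, S' is followed by e b with FIRST {e}; in T'::=S S' e, S' is followed by e with FIRST {e}; in T'::=R T' S', the suffix after S' is empty, so FOLLOW(S') ⊇ FOLLOW(T') = {$, b}. Thus FOLLOW(S') = {$, b, e, z}.

{$, b, e, z}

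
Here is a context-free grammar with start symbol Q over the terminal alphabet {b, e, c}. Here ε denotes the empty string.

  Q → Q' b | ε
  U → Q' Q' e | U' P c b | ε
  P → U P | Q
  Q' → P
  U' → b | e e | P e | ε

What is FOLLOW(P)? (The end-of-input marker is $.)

FIRST(Q): from Q→Q' b we get {b, c, e}; from Q→ε we get {ε}. So FIRST(Q) = {ε, b, c, e}.
FIRST(U): from U→Q' Q' e we get {b, c, e}; from U→U' P c b we get {b, c, e}; from U→ε we get {ε}. So FIRST(U) = {ε, b, c, e}.
FIRST(P): from P→U P we get {ε, b, c, e}; from P→Q we get {ε, b, c, e}. So FIRST(P) = {ε, b, c, e}.
FIRST(Q'): from Q'→P we get {ε, b, c, e}. So FIRST(Q') = {ε, b, c, e}.
FIRST(U'): from U'→b we get {b}; from U'→e e we get {e}; from U'→P e we get {b, c, e}; from U'→ε we get {ε}. So FIRST(U') = {ε, b, c, e}.
FOLLOW(Q) includes $ since Q is the start symbol.
FOLLOW(Q'): in Q→Q' b, Q' is followed by b with FIRST {b}; in U→Q' Q' e (occurrence 1), Q' is followed by Q' e with FIRST {b, c, e}; in U→Q' Q' e (occurrence 2), Q' is followed by e with FIRST {e}. Thus FOLLOW(Q') = {b, c, e}.
FOLLOW(P): in U→U' P c b, P is followed by c b with FIRST {c}; in P→U P, the suffix after P is empty (adds nothing new); in Q'→P, the suffix after P is empty, so FOLLOW(P) ⊇ FOLLOW(Q') = {b, c, e}; in U'→P e, P is followed by e with FIRST {e}. Thus FOLLOW(P) = {b, c, e}.
FOLLOW(Q): in P→Q, the suffix after Q is empty, so FOLLOW(Q) ⊇ FOLLOW(P) = {b, c, e}. Thus FOLLOW(Q) = {$, b, c, e}.
FOLLOW(U): in P→U P, U is followed by P with FIRST {ε, b, c, e}; in P→U P, the suffix after U is nullable, so FOLLOW(U) ⊇ FOLLOW(P) = {b, c, e}. Thus FOLLOW(U) = {b, c, e}.
FOLLOW(U'): in U→U' P c b, U' is followed by P c b with FIRST {b, c, e}. Thus FOLLOW(U') = {b, c, e}.

{b, c, e}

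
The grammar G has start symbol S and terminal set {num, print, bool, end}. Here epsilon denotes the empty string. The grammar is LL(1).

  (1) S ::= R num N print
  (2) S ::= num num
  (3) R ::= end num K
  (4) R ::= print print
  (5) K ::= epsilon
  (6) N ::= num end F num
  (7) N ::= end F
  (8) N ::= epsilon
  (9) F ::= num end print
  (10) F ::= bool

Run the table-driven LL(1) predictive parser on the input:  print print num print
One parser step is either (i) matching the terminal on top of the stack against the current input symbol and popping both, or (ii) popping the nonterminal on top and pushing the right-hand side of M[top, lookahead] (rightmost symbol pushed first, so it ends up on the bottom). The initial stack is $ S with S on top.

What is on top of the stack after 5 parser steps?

N

step 1: stack=$ S  input=print print num print $  — expand S ::= R num N print
step 2: stack=$ print N num R  input=print print num print $  — expand R ::= print print
step 3: stack=$ print N num print print  input=print print num print $  — match print
step 4: stack=$ print N num print  input=print num print $  — match print
step 5: stack=$ print N num  input=num print $  — match num
Stack after step 5: $ print N (top = N).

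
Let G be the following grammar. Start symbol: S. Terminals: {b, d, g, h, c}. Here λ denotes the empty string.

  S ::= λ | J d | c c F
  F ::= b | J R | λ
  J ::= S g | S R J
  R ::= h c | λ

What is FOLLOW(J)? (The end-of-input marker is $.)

{$, c, d, g, h}

FIRST(R) = {λ, h}
FIRST(S) = {λ, c, g, h}  (via J d)
FIRST(J) = {c, g, h}  (via S g, S R J)
FIRST(F) = {λ, b, c, g, h}  (via J R)
FOLLOW(S) includes $ since S is the start symbol.
FOLLOW(S): in J::=S g, S is followed by g with FIRST {g}; in J::=S R J, S is followed by R J with FIRST {c, g, h}. Thus FOLLOW(S) = {$, c, g, h}.
FOLLOW(F): in S::=c c F, the suffix after F is empty, so FOLLOW(F) ⊇ FOLLOW(S) = {$, c, g, h}. Thus FOLLOW(F) = {$, c, g, h}.
FOLLOW(J): in S::=J d, J is followed by d with FIRST {d}; in F::=J R, J is followed by R with FIRST {λ, h}; in F::=J R, the suffix after J is nullable, so FOLLOW(J) ⊇ FOLLOW(F) = {$, c, g, h}; in J::=S R J, the suffix after J is empty (adds nothing new). Thus FOLLOW(J) = {$, c, d, g, h}.
FOLLOW(R): in F::=J R, the suffix after R is empty, so FOLLOW(R) ⊇ FOLLOW(F) = {$, c, g, h}; in J::=S R J, R is followed by J with FIRST {c, g, h}. Thus FOLLOW(R) = {$, c, g, h}.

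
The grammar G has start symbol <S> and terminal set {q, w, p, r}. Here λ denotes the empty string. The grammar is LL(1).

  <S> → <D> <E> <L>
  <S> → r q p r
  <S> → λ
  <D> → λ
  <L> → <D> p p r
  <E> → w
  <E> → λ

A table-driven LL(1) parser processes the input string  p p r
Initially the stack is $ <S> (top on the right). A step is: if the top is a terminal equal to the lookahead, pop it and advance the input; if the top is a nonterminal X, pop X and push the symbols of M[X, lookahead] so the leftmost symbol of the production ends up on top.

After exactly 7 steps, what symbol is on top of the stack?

step 1: stack=$ <S>  input=p p r $  — expand <S> → <D> <E> <L>
step 2: stack=$ <L> <E> <D>  input=p p r $  — expand <D> → λ
step 3: stack=$ <L> <E>  input=p p r $  — expand <E> → λ
step 4: stack=$ <L>  input=p p r $  — expand <L> → <D> p p r
step 5: stack=$ r p p <D>  input=p p r $  — expand <D> → λ
step 6: stack=$ r p p  input=p p r $  — match p
step 7: stack=$ r p  input=p r $  — match p
Stack after step 7: $ r (top = r).

r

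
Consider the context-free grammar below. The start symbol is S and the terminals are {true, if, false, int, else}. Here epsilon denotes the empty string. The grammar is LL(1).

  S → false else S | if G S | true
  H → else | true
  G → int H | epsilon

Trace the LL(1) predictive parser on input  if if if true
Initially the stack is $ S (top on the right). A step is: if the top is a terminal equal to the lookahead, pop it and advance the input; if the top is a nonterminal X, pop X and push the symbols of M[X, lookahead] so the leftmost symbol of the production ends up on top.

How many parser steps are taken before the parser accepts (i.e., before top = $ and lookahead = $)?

      Stack     Input            Action
   1  $ S       if if if true $  expand S → if G S
   2  $ S G if  if if if true $  match if
   3  $ S G     if if true $     expand G → epsilon
   4  $ S       if if true $     expand S → if G S
   5  $ S G if  if if true $     match if
   6  $ S G     if true $        expand G → epsilon
   7  $ S       if true $        expand S → if G S
   8  $ S G if  if true $        match if
   9  $ S G     true $           expand G → epsilon
  10  $ S       true $           expand S → true
  11  $ true    true $           match true
Accept reached after 11 steps.

11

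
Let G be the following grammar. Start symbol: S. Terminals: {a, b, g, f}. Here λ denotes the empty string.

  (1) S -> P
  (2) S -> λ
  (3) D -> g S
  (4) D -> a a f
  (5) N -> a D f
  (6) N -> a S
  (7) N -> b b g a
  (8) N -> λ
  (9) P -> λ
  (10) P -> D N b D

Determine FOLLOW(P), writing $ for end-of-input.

FIRST(D) = {a, g}
FIRST(N) = {λ, a, b}
FIRST(P) = {λ, a, g}  (via D N b D)
FIRST(S) = {λ, a, g}  (via P)
FOLLOW(S) includes $ since S is the start symbol.
FOLLOW(N): in P->D N b D, N is followed by b D with FIRST {b}. Thus FOLLOW(N) = {b}.
FOLLOW(S): in D->g S, the suffix after S is empty, so FOLLOW(S) ⊇ FOLLOW(D) = {$, a, b, f}; in N->a S, the suffix after S is empty, so FOLLOW(S) ⊇ FOLLOW(N) = {b}. Thus FOLLOW(S) = {$, a, b, f}.
FOLLOW(P): in S->P, the suffix after P is empty, so FOLLOW(P) ⊇ FOLLOW(S) = {$, a, b, f}. Thus FOLLOW(P) = {$, a, b, f}.
FOLLOW(D): in N->a D f, D is followed by f with FIRST {f}; in P->D N b D (occurrence 1), D is followed by N b D with FIRST {a, b}; in P->D N b D (occurrence 2), the suffix after D is empty, so FOLLOW(D) ⊇ FOLLOW(P) = {$, a, b, f}. Thus FOLLOW(D) = {$, a, b, f}.

{$, a, b, f}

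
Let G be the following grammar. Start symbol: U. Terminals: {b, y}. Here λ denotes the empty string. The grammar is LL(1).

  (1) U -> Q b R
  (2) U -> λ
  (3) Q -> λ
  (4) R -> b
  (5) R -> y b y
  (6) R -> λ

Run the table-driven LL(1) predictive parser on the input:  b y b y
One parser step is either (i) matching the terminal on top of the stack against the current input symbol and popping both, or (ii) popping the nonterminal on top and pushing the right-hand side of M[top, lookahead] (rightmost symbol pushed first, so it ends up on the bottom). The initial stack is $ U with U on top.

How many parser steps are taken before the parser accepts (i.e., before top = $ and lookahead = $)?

step 1: stack=$ U  input=b y b y $  — expand U -> Q b R
step 2: stack=$ R b Q  input=b y b y $  — expand Q -> λ
step 3: stack=$ R b  input=b y b y $  — match b
step 4: stack=$ R  input=y b y $  — expand R -> y b y
step 5: stack=$ y b y  input=y b y $  — match y
step 6: stack=$ y b  input=b y $  — match b
step 7: stack=$ y  input=y $  — match y
Accept reached after 7 steps.

7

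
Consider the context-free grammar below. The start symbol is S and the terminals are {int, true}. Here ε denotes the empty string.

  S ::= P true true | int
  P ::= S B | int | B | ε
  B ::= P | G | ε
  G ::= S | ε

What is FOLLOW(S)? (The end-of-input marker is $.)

{$, int, true}

FIRST(S) = {int, true}  (via P true true)
FIRST(G) = {ε, int, true}  (via S)
FIRST(P) = {ε, int, true}  (via S B, B)
FIRST(B) = {ε, int, true}  (via P, G)
FOLLOW(S) includes $ since S is the start symbol.
FOLLOW(S): in P::=S B, S is followed by B with FIRST {ε, int, true}; in P::=S B, the suffix after S is nullable, so FOLLOW(S) ⊇ FOLLOW(P) = {true}; in G::=S, the suffix after S is empty, so FOLLOW(S) ⊇ FOLLOW(G) = {true}. Thus FOLLOW(S) = {$, int, true}.
FOLLOW(P): in S::=P true true, P is followed by true true with FIRST {true}; in B::=P, the suffix after P is empty, so FOLLOW(P) ⊇ FOLLOW(B) = {true}. Thus FOLLOW(P) = {true}.
FOLLOW(B): in P::=S B, the suffix after B is empty, so FOLLOW(B) ⊇ FOLLOW(P) = {true}; in P::=B, the suffix after B is empty, so FOLLOW(B) ⊇ FOLLOW(P) = {true}. Thus FOLLOW(B) = {true}.
FOLLOW(G): in B::=G, the suffix after G is empty, so FOLLOW(G) ⊇ FOLLOW(B) = {true}. Thus FOLLOW(G) = {true}.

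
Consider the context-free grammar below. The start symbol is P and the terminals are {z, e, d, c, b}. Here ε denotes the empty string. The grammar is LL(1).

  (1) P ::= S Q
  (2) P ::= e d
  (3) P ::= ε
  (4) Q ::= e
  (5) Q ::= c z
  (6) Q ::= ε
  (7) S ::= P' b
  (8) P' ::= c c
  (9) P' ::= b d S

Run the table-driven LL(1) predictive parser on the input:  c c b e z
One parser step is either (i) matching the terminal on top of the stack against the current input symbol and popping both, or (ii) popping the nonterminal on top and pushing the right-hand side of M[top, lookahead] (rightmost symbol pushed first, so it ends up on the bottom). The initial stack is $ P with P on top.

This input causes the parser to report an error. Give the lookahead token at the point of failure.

z

     Stack      Input        Action
  1  $ P        c c b e z $  expand P ::= S Q
  2  $ Q S      c c b e z $  expand S ::= P' b
  3  $ Q b P'   c c b e z $  expand P' ::= c c
  4  $ Q b c c  c c b e z $  match c
  5  $ Q b c    c b e z $    match c
  6  $ Q b      b e z $      match b
  7  $ Q        e z $        expand Q ::= e
  8  $ e        e z $        match e
  9  $          z $          error: stack empty but input remains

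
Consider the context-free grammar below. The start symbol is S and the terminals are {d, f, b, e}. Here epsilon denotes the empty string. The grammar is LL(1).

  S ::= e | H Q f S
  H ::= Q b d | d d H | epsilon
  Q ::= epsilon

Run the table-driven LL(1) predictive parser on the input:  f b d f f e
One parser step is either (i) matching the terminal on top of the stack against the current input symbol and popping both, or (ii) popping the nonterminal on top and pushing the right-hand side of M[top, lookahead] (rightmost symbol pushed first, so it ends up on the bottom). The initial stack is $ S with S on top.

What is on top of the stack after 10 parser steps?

f

step 1: stack=$ S  input=f b d f f e $  — expand S ::= H Q f S
step 2: stack=$ S f Q H  input=f b d f f e $  — expand H ::= epsilon
step 3: stack=$ S f Q  input=f b d f f e $  — expand Q ::= epsilon
step 4: stack=$ S f  input=f b d f f e $  — match f
step 5: stack=$ S  input=b d f f e $  — expand S ::= H Q f S
step 6: stack=$ S f Q H  input=b d f f e $  — expand H ::= Q b d
step 7: stack=$ S f Q d b Q  input=b d f f e $  — expand Q ::= epsilon
step 8: stack=$ S f Q d b  input=b d f f e $  — match b
step 9: stack=$ S f Q d  input=d f f e $  — match d
step 10: stack=$ S f Q  input=f f e $  — expand Q ::= epsilon
Stack after step 10: $ S f (top = f).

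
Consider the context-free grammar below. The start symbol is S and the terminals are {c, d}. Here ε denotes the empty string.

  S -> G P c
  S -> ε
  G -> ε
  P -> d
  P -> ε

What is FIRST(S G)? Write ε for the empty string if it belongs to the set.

{ε, c, d}

FIRST(G): from G->ε we get {ε}. So FIRST(G) = {ε}.
FIRST(P): from P->d we get {d}; from P->ε we get {ε}. So FIRST(P) = {ε, d}.
FIRST(S): from S->G P c we get {c, d}; from S->ε we get {ε}. So FIRST(S) = {ε, c, d}.
FIRST(S G): take FIRST of each symbol in turn, carrying on past any symbol whose FIRST contains ε; result {ε, c, d}.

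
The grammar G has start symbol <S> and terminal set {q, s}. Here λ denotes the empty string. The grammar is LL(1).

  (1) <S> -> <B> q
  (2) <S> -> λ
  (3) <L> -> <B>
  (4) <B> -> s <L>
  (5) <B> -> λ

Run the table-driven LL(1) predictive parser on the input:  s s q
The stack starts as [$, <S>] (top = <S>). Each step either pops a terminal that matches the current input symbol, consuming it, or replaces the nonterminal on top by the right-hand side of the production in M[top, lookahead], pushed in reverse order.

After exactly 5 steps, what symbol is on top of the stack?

     Stack      Input    Action
  1  $ <S>      s s q $  expand <S> -> <B> q
  2  $ q <B>    s s q $  expand <B> -> s <L>
  3  $ q <L> s  s s q $  match s
  4  $ q <L>    s q $    expand <L> -> <B>
  5  $ q <B>    s q $    expand <B> -> s <L>
Stack after step 5: $ q <L> s (top = s).

s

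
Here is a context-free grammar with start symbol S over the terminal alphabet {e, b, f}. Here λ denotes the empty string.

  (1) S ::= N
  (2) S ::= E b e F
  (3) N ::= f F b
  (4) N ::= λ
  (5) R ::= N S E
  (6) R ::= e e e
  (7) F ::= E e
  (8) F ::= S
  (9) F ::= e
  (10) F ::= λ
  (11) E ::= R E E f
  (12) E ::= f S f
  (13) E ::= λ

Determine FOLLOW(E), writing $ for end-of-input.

FIRST(N): from N::=f F b we get {f}; from N::=λ we get {λ}. So FIRST(N) = {λ, f}.
FIRST(S): from S::=N we get {λ, f}; from S::=E b e F we get {b, e, f}. So FIRST(S) = {λ, b, e, f}.
FIRST(R): from R::=N S E we get {λ, b, e, f}; from R::=e e e we get {e}. So FIRST(R) = {λ, b, e, f}.
FIRST(E): from E::=R E E f we get {b, e, f}; from E::=f S f we get {f}; from E::=λ we get {λ}. So FIRST(E) = {λ, b, e, f}.
FIRST(F): from F::=E e we get {b, e, f}; from F::=S we get {λ, b, e, f}; from F::=e we get {e}; from F::=λ we get {λ}. So FIRST(F) = {λ, b, e, f}.
FOLLOW(S) includes $ since S is the start symbol.
FOLLOW(R): in E::=R E E f, R is followed by E E f with FIRST {b, e, f}. Thus FOLLOW(R) = {b, e, f}.
FOLLOW(E): in S::=E b e F, E is followed by b e F with FIRST {b}; in R::=N S E, the suffix after E is empty, so FOLLOW(E) ⊇ FOLLOW(R) = {b, e, f}; in F::=E e, E is followed by e with FIRST {e}; in E::=R E E f (occurrence 1), E is followed by E f with FIRST {b, e, f}; in E::=R E E f (occurrence 2), E is followed by f with FIRST {f}. Thus FOLLOW(E) = {b, e, f}.
FOLLOW(S): in R::=N S E, S is followed by E with FIRST {λ, b, e, f}; in R::=N S E, the suffix after S is nullable, so FOLLOW(S) ⊇ FOLLOW(R) = {b, e, f}; in F::=S, the suffix after S is empty, so FOLLOW(S) ⊇ FOLLOW(F) = {$, b, e, f}; in E::=f S f, S is followed by f with FIRST {f}. Thus FOLLOW(S) = {$, b, e, f}.
FOLLOW(N): in S::=N, the suffix after N is empty, so FOLLOW(N) ⊇ FOLLOW(S) = {$, b, e, f}; in R::=N S E, N is followed by S E with FIRST {λ, b, e, f}; in R::=N S E, the suffix after N is nullable, so FOLLOW(N) ⊇ FOLLOW(R) = {b, e, f}. Thus FOLLOW(N) = {$, b, e, f}.
FOLLOW(F): in S::=E b e F, the suffix after F is empty, so FOLLOW(F) ⊇ FOLLOW(S) = {$, b, e, f}; in N::=f F b, F is followed by b with FIRST {b}. Thus FOLLOW(F) = {$, b, e, f}.

{b, e, f}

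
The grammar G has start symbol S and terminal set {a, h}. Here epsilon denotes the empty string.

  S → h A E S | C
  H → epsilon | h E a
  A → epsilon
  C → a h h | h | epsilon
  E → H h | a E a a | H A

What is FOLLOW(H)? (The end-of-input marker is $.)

{$, a, h}

FIRST(H): from H→epsilon we get {epsilon}; from H→h E a we get {h}. So FIRST(H) = {epsilon, h}.
FIRST(A): from A→epsilon we get {epsilon}. So FIRST(A) = {epsilon}.
FIRST(C): from C→a h h we get {a}; from C→h we get {h}; from C→epsilon we get {epsilon}. So FIRST(C) = {epsilon, a, h}.
FIRST(S): from S→h A E S we get {h}; from S→C we get {epsilon, a, h}. So FIRST(S) = {epsilon, a, h}.
FIRST(E): from E→H h we get {h}; from E→a E a a we get {a}; from E→H A we get {epsilon, h}. So FIRST(E) = {epsilon, a, h}.
FOLLOW(S) includes $ since S is the start symbol.
FOLLOW(S): in S→h A E S, the suffix after S is empty (adds nothing new). Thus FOLLOW(S) = {$}.
FOLLOW(C): in S→C, the suffix after C is empty, so FOLLOW(C) ⊇ FOLLOW(S) = {$}. Thus FOLLOW(C) = {$}.
FOLLOW(E): in S→h A E S, E is followed by S with FIRST {epsilon, a, h}; in S→h A E S, the suffix after E is nullable, so FOLLOW(E) ⊇ FOLLOW(S) = {$}; in H→h E a, E is followed by a with FIRST {a}; in E→a E a a, E is followed by a a with FIRST {a}. Thus FOLLOW(E) = {$, a, h}.
FOLLOW(H): in E→H h, H is followed by h with FIRST {h}; in E→H A, H is followed by A with FIRST {epsilon}; in E→H A, the suffix after H is nullable, so FOLLOW(H) ⊇ FOLLOW(E) = {$, a, h}. Thus FOLLOW(H) = {$, a, h}.
FOLLOW(A): in S→h A E S, A is followed by E S with FIRST {epsilon, a, h}; in S→h A E S, the suffix after A is nullable, so FOLLOW(A) ⊇ FOLLOW(S) = {$}; in E→H A, the suffix after A is empty, so FOLLOW(A) ⊇ FOLLOW(E) = {$, a, h}. Thus FOLLOW(A) = {$, a, h}.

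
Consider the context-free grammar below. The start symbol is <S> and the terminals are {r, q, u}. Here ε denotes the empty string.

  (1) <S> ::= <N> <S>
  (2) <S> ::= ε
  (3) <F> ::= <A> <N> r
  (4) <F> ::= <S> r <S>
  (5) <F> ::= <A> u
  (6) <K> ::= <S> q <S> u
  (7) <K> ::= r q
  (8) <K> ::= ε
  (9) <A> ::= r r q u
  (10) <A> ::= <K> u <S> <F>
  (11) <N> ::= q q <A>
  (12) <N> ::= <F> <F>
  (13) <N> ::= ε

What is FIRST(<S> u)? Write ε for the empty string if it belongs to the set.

FIRST(<S>) = {ε, q, r, u}  (via <N> <S>)
FIRST(<K>) = {ε, q, r, u}  (via <S> q <S> u)
FIRST(<A>) = {q, r, u}  (via <K> u <S> <F>)
FIRST(<F>) = {q, r, u}  (via <A> <N> r, <S> r <S>, <A> u)
FIRST(<N>) = {ε, q, r, u}  (via <F> <F>)
FIRST(<S> u): take FIRST of each symbol in turn, carrying on past any symbol whose FIRST contains ε; result {q, r, u}.

{q, r, u}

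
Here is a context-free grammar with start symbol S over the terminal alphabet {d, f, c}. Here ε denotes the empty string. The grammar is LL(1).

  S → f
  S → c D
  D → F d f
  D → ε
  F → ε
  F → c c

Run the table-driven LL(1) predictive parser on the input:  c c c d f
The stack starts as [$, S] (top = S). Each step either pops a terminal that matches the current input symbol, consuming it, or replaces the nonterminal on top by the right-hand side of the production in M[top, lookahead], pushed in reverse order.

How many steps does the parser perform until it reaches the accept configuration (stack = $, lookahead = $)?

8

     Stack      Input        Action
  1  $ S        c c c d f $  expand S → c D
  2  $ D c      c c c d f $  match c
  3  $ D        c c d f $    expand D → F d f
  4  $ f d F    c c d f $    expand F → c c
  5  $ f d c c  c c d f $    match c
  6  $ f d c    c d f $      match c
  7  $ f d      d f $        match d
  8  $ f        f $          match f
Accept reached after 8 steps.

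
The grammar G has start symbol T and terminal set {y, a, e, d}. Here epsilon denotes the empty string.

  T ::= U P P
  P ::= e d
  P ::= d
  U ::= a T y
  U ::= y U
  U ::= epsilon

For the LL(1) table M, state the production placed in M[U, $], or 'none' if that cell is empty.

none

FIRST(P): from P::=e d we get {e}; from P::=d we get {d}. So FIRST(P) = {d, e}.
FIRST(U): from U::=a T y we get {a}; from U::=y U we get {y}; from U::=epsilon we get {epsilon}. So FIRST(U) = {epsilon, a, y}.
FIRST(T): from T::=U P P we get {a, d, e, y}. So FIRST(T) = {a, d, e, y}.
FOLLOW(T) includes $ since T is the start symbol.
FOLLOW(U): in T::=U P P, U is followed by P P with FIRST {d, e}; in U::=y U, the suffix after U is empty (adds nothing new). Thus FOLLOW(U) = {d, e}.
For U ::= a T y: FIRST(a T y) = {a}, so it goes in M[U, t] for t ∈ {a}.
For U ::= y U: FIRST(y U) = {y}, so it goes in M[U, t] for t ∈ {y}.
For U ::= epsilon: FIRST(epsilon) = {epsilon}, so it goes in M[U, t] for t ∈ {}; since epsilon ∈ FIRST, also for every t ∈ FOLLOW(U) = {d, e}.
None of these place a production in M[U, $].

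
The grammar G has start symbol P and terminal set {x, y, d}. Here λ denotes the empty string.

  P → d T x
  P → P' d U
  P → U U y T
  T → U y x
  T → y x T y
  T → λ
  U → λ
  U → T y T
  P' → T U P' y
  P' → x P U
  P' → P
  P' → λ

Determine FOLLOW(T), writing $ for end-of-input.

{$, d, x, y}

FIRST(P): from P→d T x we get {d}; from P→P' d U we get {d, x, y}; from P→U U y T we get {y}. So FIRST(P) = {d, x, y}.
FIRST(T): from T→U y x we get {y}; from T→y x T y we get {y}; from T→λ we get {λ}. So FIRST(T) = {λ, y}.
FIRST(U): from U→λ we get {λ}; from U→T y T we get {y}. So FIRST(U) = {λ, y}.
FIRST(P'): from P'→T U P' y we get {d, x, y}; from P'→x P U we get {x}; from P'→P we get {d, x, y}; from P'→λ we get {λ}. So FIRST(P') = {λ, d, x, y}.
FOLLOW(P) includes $ since P is the start symbol.
FOLLOW(P'): in P→P' d U, P' is followed by d U with FIRST {d}; in P'→T U P' y, P' is followed by y with FIRST {y}. Thus FOLLOW(P') = {d, y}.
FOLLOW(P): in P'→x P U, P is followed by U with FIRST {λ, y}; in P'→x P U, the suffix after P is nullable, so FOLLOW(P) ⊇ FOLLOW(P') = {d, y}; in P'→P, the suffix after P is empty, so FOLLOW(P) ⊇ FOLLOW(P') = {d, y}. Thus FOLLOW(P) = {$, d, y}.
FOLLOW(U): in P→P' d U, the suffix after U is empty, so FOLLOW(U) ⊇ FOLLOW(P) = {$, d, y}; in P→U U y T (occurrence 1), U is followed by U y T with FIRST {y}; in P→U U y T (occurrence 2), U is followed by y T with FIRST {y}; in T→U y x, U is followed by y x with FIRST {y}; in P'→T U P' y, U is followed by P' y with FIRST {d, x, y}; in P'→x P U, the suffix after U is empty, so FOLLOW(U) ⊇ FOLLOW(P') = {d, y}. Thus FOLLOW(U) = {$, d, x, y}.
FOLLOW(T): in P→d T x, T is followed by x with FIRST {x}; in P→U U y T, the suffix after T is empty, so FOLLOW(T) ⊇ FOLLOW(P) = {$, d, y}; in T→y x T y, T is followed by y with FIRST {y}; in U→T y T (occurrence 1), T is followed by y T with FIRST {y}; in U→T y T (occurrence 2), the suffix after T is empty, so FOLLOW(T) ⊇ FOLLOW(U) = {$, d, x, y}; in P'→T U P' y, T is followed by U P' y with FIRST {d, x, y}. Thus FOLLOW(T) = {$, d, x, y}.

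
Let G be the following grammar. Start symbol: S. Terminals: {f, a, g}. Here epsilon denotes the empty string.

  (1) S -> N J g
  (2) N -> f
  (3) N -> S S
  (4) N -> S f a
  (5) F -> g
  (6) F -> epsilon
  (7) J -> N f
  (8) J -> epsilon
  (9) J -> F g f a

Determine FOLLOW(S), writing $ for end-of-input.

FIRST(F): from F->g we get {g}; from F->epsilon we get {epsilon}. So FIRST(F) = {epsilon, g}.
FIRST(S): from S->N J g we get {f}. So FIRST(S) = {f}.
FIRST(N): from N->f we get {f}; from N->S S we get {f}; from N->S f a we get {f}. So FIRST(N) = {f}.
FIRST(J): from J->N f we get {f}; from J->epsilon we get {epsilon}; from J->F g f a we get {g}. So FIRST(J) = {epsilon, f, g}.
FOLLOW(S) includes $ since S is the start symbol.
FOLLOW(N): in S->N J g, N is followed by J g with FIRST {f, g}; in J->N f, N is followed by f with FIRST {f}. Thus FOLLOW(N) = {f, g}.
FOLLOW(S): in N->S S (occurrence 1), S is followed by S with FIRST {f}; in N->S S (occurrence 2), the suffix after S is empty, so FOLLOW(S) ⊇ FOLLOW(N) = {f, g}; in N->S f a, S is followed by f a with FIRST {f}. Thus FOLLOW(S) = {$, f, g}.
FOLLOW(F): in J->F g f a, F is followed by g f a with FIRST {g}. Thus FOLLOW(F) = {g}.
FOLLOW(J): in S->N J g, J is followed by g with FIRST {g}. Thus FOLLOW(J) = {g}.

{$, f, g}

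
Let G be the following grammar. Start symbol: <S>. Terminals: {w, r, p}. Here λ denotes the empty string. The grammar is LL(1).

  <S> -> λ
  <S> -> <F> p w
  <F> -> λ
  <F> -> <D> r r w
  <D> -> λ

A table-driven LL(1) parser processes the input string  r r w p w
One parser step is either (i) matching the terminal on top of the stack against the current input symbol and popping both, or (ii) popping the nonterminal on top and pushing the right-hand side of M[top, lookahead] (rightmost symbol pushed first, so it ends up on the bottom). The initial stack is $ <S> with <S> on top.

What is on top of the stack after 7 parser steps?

w

     Stack            Input        Action
  1  $ <S>            r r w p w $  expand <S> -> <F> p w
  2  $ w p <F>        r r w p w $  expand <F> -> <D> r r w
  3  $ w p w r r <D>  r r w p w $  expand <D> -> λ
  4  $ w p w r r      r r w p w $  match r
  5  $ w p w r        r w p w $    match r
  6  $ w p w          w p w $      match w
  7  $ w p            p w $        match p
Stack after step 7: $ w (top = w).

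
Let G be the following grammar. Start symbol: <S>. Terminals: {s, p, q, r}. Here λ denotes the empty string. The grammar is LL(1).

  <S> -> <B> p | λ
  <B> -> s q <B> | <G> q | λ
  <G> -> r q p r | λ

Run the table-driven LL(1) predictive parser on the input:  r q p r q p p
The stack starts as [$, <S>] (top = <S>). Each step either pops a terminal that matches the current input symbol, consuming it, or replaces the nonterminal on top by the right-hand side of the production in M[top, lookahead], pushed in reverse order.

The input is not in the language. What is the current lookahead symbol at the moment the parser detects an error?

      Stack          Input            Action
   1  $ <S>          r q p r q p p $  expand <S> -> <B> p
   2  $ p <B>        r q p r q p p $  expand <B> -> <G> q
   3  $ p q <G>      r q p r q p p $  expand <G> -> r q p r
   4  $ p q r p q r  r q p r q p p $  match r
   5  $ p q r p q    q p r q p p $    match q
   6  $ p q r p      p r q p p $      match p
   7  $ p q r        r q p p $        match r
   8  $ p q          q p p $          match q
   9  $ p            p p $            match p
  10  $              p $              error: stack empty but input remains

p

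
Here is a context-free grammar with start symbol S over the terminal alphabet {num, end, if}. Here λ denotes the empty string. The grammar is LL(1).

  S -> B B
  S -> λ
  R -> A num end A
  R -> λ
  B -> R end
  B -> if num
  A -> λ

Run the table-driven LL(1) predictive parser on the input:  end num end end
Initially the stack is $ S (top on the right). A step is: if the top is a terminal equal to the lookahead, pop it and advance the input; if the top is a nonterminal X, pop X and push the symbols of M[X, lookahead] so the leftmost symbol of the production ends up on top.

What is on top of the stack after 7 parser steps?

num

step 1: stack=$ S  input=end num end end $  — expand S -> B B
step 2: stack=$ B B  input=end num end end $  — expand B -> R end
step 3: stack=$ B end R  input=end num end end $  — expand R -> λ
step 4: stack=$ B end  input=end num end end $  — match end
step 5: stack=$ B  input=num end end $  — expand B -> R end
step 6: stack=$ end R  input=num end end $  — expand R -> A num end A
step 7: stack=$ end A end num A  input=num end end $  — expand A -> λ
Stack after step 7: $ end A end num (top = num).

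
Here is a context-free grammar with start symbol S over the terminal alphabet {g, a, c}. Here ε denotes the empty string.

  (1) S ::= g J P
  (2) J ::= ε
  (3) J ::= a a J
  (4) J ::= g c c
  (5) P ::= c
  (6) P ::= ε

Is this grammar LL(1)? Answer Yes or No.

Yes

FIRST(S) = {g}
FIRST(J) = {ε, a, g}
FIRST(P) = {ε, c}
FOLLOW(S) = {$}
FOLLOW(J) = {$, c}
FOLLOW(P) = {$}
Each cell of M receives at most one production.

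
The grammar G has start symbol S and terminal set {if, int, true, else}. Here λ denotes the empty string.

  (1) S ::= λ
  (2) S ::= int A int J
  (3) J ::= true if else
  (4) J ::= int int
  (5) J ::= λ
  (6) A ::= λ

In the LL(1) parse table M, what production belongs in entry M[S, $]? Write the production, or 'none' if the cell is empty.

FIRST(S) = {λ, int}
FIRST(J) = {λ, int, true}
FIRST(A) = {λ}
FOLLOW(S) includes $ since S is the start symbol.
FOLLOW(S): S appears on no right-hand side. Thus FOLLOW(S) = {$}.
For S ::= λ: FIRST(λ) = {λ}, so it goes in M[S, t] for t ∈ {}; since λ ∈ FIRST, also for every t ∈ FOLLOW(S) = {$}.
For S ::= int A int J: FIRST(int A int J) = {int}, so it goes in M[S, t] for t ∈ {int}.

S ::= λ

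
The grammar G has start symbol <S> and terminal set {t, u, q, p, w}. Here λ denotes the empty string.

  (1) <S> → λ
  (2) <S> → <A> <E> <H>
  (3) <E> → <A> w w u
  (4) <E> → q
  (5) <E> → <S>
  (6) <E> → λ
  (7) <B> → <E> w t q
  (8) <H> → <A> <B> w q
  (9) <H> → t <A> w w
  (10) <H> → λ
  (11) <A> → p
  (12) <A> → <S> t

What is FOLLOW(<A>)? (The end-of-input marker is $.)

{$, p, q, t, w}

FIRST(<S>) = {λ, p, t}  (via <A> <E> <H>)
FIRST(<A>) = {p, t}  (via <S> t)
FIRST(<E>) = {λ, p, q, t}  (via <A> w w u, <S>)
FIRST(<H>) = {λ, p, t}  (via <A> <B> w q)
FIRST(<B>) = {p, q, t, w}  (via <E> w t q)
FOLLOW(<S>) includes $ since <S> is the start symbol.
FOLLOW(<B>): in <H>→<A> <B> w q, <B> is followed by w q with FIRST {w}. Thus FOLLOW(<B>) = {w}.
FOLLOW(<S>): in <E>→<S>, the suffix after <S> is empty, so FOLLOW(<S>) ⊇ FOLLOW(<E>) = {$, p, t, w}; in <A>→<S> t, <S> is followed by t with FIRST {t}. Thus FOLLOW(<S>) = {$, p, t, w}.
FOLLOW(<E>): in <S>→<A> <E> <H>, <E> is followed by <H> with FIRST {λ, p, t}; in <S>→<A> <E> <H>, the suffix after <E> is nullable, so FOLLOW(<E>) ⊇ FOLLOW(<S>) = {$, p, t, w}; in <B>→<E> w t q, <E> is followed by w t q with FIRST {w}. Thus FOLLOW(<E>) = {$, p, t, w}.
FOLLOW(<H>): in <S>→<A> <E> <H>, the suffix after <H> is empty, so FOLLOW(<H>) ⊇ FOLLOW(<S>) = {$, p, t, w}. Thus FOLLOW(<H>) = {$, p, t, w}.
FOLLOW(<A>): in <S>→<A> <E> <H>, <A> is followed by <E> <H> with FIRST {λ, p, q, t}; in <S>→<A> <E> <H>, the suffix after <A> is nullable, so FOLLOW(<A>) ⊇ FOLLOW(<S>) = {$, p, t, w}; in <E>→<A> w w u, <A> is followed by w w u with FIRST {w}; in <H>→<A> <B> w q, <A> is followed by <B> w q with FIRST {p, q, t, w}; in <H>→t <A> w w, <A> is followed by w w with FIRST {w}. Thus FOLLOW(<A>) = {$, p, q, t, w}.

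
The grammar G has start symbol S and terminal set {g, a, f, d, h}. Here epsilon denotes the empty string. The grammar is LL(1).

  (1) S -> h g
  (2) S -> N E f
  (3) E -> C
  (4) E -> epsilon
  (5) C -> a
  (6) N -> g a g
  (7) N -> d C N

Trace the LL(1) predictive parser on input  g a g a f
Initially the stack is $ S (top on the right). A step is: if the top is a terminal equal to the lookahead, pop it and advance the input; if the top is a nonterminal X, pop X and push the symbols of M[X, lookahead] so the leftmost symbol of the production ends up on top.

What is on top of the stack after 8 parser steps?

     Stack        Input        Action
  1  $ S          g a g a f $  expand S -> N E f
  2  $ f E N      g a g a f $  expand N -> g a g
  3  $ f E g a g  g a g a f $  match g
  4  $ f E g a    a g a f $    match a
  5  $ f E g      g a f $      match g
  6  $ f E        a f $        expand E -> C
  7  $ f C        a f $        expand C -> a
  8  $ f a        a f $        match a
Stack after step 8: $ f (top = f).

f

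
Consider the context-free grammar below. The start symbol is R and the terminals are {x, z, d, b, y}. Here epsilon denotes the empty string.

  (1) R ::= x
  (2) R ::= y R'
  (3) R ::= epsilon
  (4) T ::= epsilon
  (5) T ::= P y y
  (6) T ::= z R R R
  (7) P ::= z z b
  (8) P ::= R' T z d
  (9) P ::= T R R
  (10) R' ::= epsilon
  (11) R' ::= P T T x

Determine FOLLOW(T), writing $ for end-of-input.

FIRST(R): from R::=x we get {x}; from R::=y R' we get {y}; from R::=epsilon we get {epsilon}. So FIRST(R) = {epsilon, x, y}.
FIRST(T): from T::=epsilon we get {epsilon}; from T::=P y y we get {x, y, z}; from T::=z R R R we get {z}. So FIRST(T) = {epsilon, x, y, z}.
FIRST(P): from P::=z z b we get {z}; from P::=R' T z d we get {x, y, z}; from P::=T R R we get {epsilon, x, y, z}. So FIRST(P) = {epsilon, x, y, z}.
FIRST(R'): from R'::=epsilon we get {epsilon}; from R'::=P T T x we get {x, y, z}. So FIRST(R') = {epsilon, x, y, z}.
FOLLOW(R) includes $ since R is the start symbol.
FOLLOW(P): in T::=P y y, P is followed by y y with FIRST {y}; in R'::=P T T x, P is followed by T T x with FIRST {x, y, z}. Thus FOLLOW(P) = {x, y, z}.
FOLLOW(T): in P::=R' T z d, T is followed by z d with FIRST {z}; in P::=T R R, T is followed by R R with FIRST {epsilon, x, y}; in P::=T R R, the suffix after T is nullable, so FOLLOW(T) ⊇ FOLLOW(P) = {x, y, z}; in R'::=P T T x (occurrence 1), T is followed by T x with FIRST {x, y, z}; in R'::=P T T x (occurrence 2), T is followed by x with FIRST {x}. Thus FOLLOW(T) = {x, y, z}.
FOLLOW(R): in T::=z R R R (occurrence 1), R is followed by R R with FIRST {epsilon, x, y}; in T::=z R R R (occurrence 1), the suffix after R is nullable, so FOLLOW(R) ⊇ FOLLOW(T) = {x, y, z}; in T::=z R R R (occurrence 2), R is followed by R with FIRST {epsilon, x, y}; in T::=z R R R (occurrence 2), the suffix after R is nullable, so FOLLOW(R) ⊇ FOLLOW(T) = {x, y, z}; in T::=z R R R (occurrence 3), the suffix after R is empty, so FOLLOW(R) ⊇ FOLLOW(T) = {x, y, z}; in P::=T R R (occurrence 1), R is followed by R with FIRST {epsilon, x, y}; in P::=T R R (occurrence 1), the suffix after R is nullable, so FOLLOW(R) ⊇ FOLLOW(P) = {x, y, z}; in P::=T R R (occurrence 2), the suffix after R is empty, so FOLLOW(R) ⊇ FOLLOW(P) = {x, y, z}. Thus FOLLOW(R) = {$, x, y, z}.
FOLLOW(R'): in R::=y R', the suffix after R' is empty, so FOLLOW(R') ⊇ FOLLOW(R) = {$, x, y, z}; in P::=R' T z d, R' is followed by T z d with FIRST {x, y, z}. Thus FOLLOW(R') = {$, x, y, z}.

{x, y, z}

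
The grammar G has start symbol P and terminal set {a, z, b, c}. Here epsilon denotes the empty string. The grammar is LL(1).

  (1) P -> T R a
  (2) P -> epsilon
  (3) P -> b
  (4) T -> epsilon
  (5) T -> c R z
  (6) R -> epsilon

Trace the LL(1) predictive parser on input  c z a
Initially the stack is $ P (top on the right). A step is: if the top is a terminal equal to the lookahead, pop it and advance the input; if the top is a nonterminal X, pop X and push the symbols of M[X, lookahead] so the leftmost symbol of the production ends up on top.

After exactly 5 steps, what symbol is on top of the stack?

R

step 1: stack=$ P  input=c z a $  — expand P -> T R a
step 2: stack=$ a R T  input=c z a $  — expand T -> c R z
step 3: stack=$ a R z R c  input=c z a $  — match c
step 4: stack=$ a R z R  input=z a $  — expand R -> epsilon
step 5: stack=$ a R z  input=z a $  — match z
Stack after step 5: $ a R (top = R).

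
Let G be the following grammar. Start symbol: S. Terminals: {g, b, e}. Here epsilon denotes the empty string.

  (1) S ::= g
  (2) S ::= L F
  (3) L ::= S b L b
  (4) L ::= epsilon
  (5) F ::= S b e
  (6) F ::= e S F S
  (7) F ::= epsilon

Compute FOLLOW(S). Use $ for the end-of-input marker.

FIRST(S): from S::=g we get {g}; from S::=L F we get {epsilon, b, e, g}. So FIRST(S) = {epsilon, b, e, g}.
FIRST(L): from L::=S b L b we get {b, e, g}; from L::=epsilon we get {epsilon}. So FIRST(L) = {epsilon, b, e, g}.
FIRST(F): from F::=S b e we get {b, e, g}; from F::=e S F S we get {e}; from F::=epsilon we get {epsilon}. So FIRST(F) = {epsilon, b, e, g}.
FOLLOW(S) includes $ since S is the start symbol.
FOLLOW(S): in L::=S b L b, S is followed by b L b with FIRST {b}; in F::=S b e, S is followed by b e with FIRST {b}; in F::=e S F S (occurrence 1), S is followed by F S with FIRST {epsilon, b, e, g}; in F::=e S F S (occurrence 1), the suffix after S is nullable, so FOLLOW(S) ⊇ FOLLOW(F) = {$, b, e, g}; in F::=e S F S (occurrence 2), the suffix after S is empty, so FOLLOW(S) ⊇ FOLLOW(F) = {$, b, e, g}. Thus FOLLOW(S) = {$, b, e, g}.
FOLLOW(L): in S::=L F, L is followed by F with FIRST {epsilon, b, e, g}; in S::=L F, the suffix after L is nullable, so FOLLOW(L) ⊇ FOLLOW(S) = {$, b, e, g}; in L::=S b L b, L is followed by b with FIRST {b}. Thus FOLLOW(L) = {$, b, e, g}.
FOLLOW(F): in S::=L F, the suffix after F is empty, so FOLLOW(F) ⊇ FOLLOW(S) = {$, b, e, g}; in F::=e S F S, F is followed by S with FIRST {epsilon, b, e, g}; in F::=e S F S, the suffix after F is nullable (adds nothing new). Thus FOLLOW(F) = {$, b, e, g}.

{$, b, e, g}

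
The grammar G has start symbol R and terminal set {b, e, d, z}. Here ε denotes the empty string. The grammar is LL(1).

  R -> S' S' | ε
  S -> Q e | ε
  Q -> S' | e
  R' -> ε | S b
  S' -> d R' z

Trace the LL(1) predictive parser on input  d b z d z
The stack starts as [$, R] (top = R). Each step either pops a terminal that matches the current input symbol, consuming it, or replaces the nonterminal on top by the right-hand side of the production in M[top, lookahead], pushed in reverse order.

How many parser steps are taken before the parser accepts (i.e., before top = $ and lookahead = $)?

11

      Stack        Input        Action
   1  $ R          d b z d z $  expand R -> S' S'
   2  $ S' S'      d b z d z $  expand S' -> d R' z
   3  $ S' z R' d  d b z d z $  match d
   4  $ S' z R'    b z d z $    expand R' -> S b
   5  $ S' z b S   b z d z $    expand S -> ε
   6  $ S' z b     b z d z $    match b
   7  $ S' z       z d z $      match z
   8  $ S'         d z $        expand S' -> d R' z
   9  $ z R' d     d z $        match d
  10  $ z R'       z $          expand R' -> ε
  11  $ z          z $          match z
Accept reached after 11 steps.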